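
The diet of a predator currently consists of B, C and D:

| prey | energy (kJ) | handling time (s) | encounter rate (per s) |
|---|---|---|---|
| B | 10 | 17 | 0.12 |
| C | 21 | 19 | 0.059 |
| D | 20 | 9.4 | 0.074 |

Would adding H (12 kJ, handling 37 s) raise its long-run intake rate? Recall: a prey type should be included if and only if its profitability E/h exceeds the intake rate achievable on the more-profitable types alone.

No

On B, C and D alone, R = ΣλE/(1+Σλh) = 3.919/4.857 = 0.8069 kJ/s.
Profitability of H: 12/37 = 0.3243 kJ/s.
0.3243 < 0.8069, so adding H would lower the average — exclude it.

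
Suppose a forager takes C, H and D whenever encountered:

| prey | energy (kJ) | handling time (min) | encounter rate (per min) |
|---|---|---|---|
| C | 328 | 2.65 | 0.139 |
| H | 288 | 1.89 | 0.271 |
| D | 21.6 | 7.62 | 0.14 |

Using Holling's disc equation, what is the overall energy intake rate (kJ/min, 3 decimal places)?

42.976 kJ/min

Energy encountered per unit search time: 0.139×328 + 0.271×288 + 0.14×21.6 = 126.7 kJ/min.
Handling time per unit search time: 0.139×2.65 + 0.271×1.89 + 0.14×7.62 = 1.947.
Rate = 126.7/(1 + 1.947) = 42.98 kJ/min.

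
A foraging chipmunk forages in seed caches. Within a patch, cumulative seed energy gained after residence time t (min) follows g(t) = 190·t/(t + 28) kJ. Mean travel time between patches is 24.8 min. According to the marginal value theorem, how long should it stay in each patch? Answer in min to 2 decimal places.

Maximise g(t)/(T+t): set derivative to zero → g'(t)(T+t) = g(t).
g'(t) = 190·28/(t + 28)². Setting 190·28/(t+28)² = 190t/[(t+28)(24.8+t)] gives 28(24.8+t) = t(t+28), so t² = 28×24.8 = 694.4.
t* = √694.4 = 26.35 min.

26.35 min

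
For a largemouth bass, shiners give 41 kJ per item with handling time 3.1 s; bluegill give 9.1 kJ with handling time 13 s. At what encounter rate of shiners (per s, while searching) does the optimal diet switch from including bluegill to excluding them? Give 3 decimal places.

0.018 per s

Drop bluegill once their profitability E₂/h₂ falls below the rate achievable on shiners alone: E₂/h₂ = λE₁/(1 + λh₁).
Solve for λ: λE₁h₂ = E₂(1 + λh₁) → λ(E₁h₂ − E₂h₁) = E₂ → λ = E₂/(E₁h₂ − E₂h₁).
λ = 9.1/(41×13 − 9.1×3.1) = 9.1/504.8 = 0.01803 per s.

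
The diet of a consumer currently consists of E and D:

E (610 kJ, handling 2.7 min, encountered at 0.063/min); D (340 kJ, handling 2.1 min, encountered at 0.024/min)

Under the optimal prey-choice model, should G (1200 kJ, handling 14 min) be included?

Yes

Current rate: (0.063×610 + 0.024×340)/(1 + 0.063×2.7 + 0.024×2.1) = 38.17 kJ/min.
Profitability of G: 1200/14 = 85.71 kJ/min.
85.71 > 38.17, so adding G raises the average — include it.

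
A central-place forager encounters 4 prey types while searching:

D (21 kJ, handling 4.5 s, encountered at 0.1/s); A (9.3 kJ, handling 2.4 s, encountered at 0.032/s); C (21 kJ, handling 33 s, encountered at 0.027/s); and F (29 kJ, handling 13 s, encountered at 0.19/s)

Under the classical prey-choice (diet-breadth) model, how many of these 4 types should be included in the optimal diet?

Rank by E/h (kJ/s): D 4.67, A 3.88, F 2.23, C 0.636. Include each in turn until the next type's E/h falls below the running intake rate.
Rate on top 1: 1.448. A: 3.88 > 1.448 → include.
Rate on top 2: 1.57. F: 2.23 > 1.57 → include.
Rate on top 3: 1.978. C: 0.636 < 1.978 → exclude; stop.
Optimal diet: D, A, F — 3 of 4 types.

3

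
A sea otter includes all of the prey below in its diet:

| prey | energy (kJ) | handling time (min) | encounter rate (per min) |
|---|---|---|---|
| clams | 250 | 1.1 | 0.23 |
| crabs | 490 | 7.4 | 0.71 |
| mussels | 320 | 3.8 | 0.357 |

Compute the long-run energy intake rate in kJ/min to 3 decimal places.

R = Σλ_iE_i / (1 + Σλ_ih_i)
Numerator: 0.23×250 + 0.71×490 + 0.357×320 = 519.6
Denominator: 1 + 0.23×1.1 + 0.71×7.4 + 0.357×3.8 = 7.864
R = 519.6/7.864 = 66.08 kJ/min

66.082 kJ/min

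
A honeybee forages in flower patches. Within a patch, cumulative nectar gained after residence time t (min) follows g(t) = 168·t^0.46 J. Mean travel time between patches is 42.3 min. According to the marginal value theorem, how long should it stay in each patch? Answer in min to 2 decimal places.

Maximise g(t)/(T+t): set derivative to zero → g'(t)(T+t) = g(t).
g'(t) = 0.46·168·t^-0.54. Setting 0.46·168·t^-0.54 = 168·t^0.46/(42.3+t) gives 0.46(42.3+t) = t, so 0.54·t = 0.46×42.3.
t* = 0.46×42.3/0.54 = 36.03 min.

36.03 min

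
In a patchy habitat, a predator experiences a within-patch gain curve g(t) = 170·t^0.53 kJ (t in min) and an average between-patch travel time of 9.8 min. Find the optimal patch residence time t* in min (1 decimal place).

Maximise g(t)/(T+t): set derivative to zero → g'(t)(T+t) = g(t).
g'(t) = 0.53·170·t^-0.47. Setting 0.53·170·t^-0.47 = 170·t^0.53/(9.8+t) gives 0.53(9.8+t) = t, so 0.47·t = 0.53×9.8.
t* = 0.53×9.8/0.47 = 11.05 min.

11.1 min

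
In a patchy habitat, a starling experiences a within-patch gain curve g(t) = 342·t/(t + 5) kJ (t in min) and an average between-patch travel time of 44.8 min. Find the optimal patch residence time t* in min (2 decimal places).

14.97 min

By the marginal value theorem, leave when the instantaneous gain rate g'(t) equals the habitat-wide average g(t)/(T + t).
g'(t) = 342·5/(t + 5)². Setting 342·5/(t+5)² = 342t/[(t+5)(44.8+t)] gives 5(44.8+t) = t(t+5), so t² = 5×44.8 = 224.
t* = √224 = 14.97 min.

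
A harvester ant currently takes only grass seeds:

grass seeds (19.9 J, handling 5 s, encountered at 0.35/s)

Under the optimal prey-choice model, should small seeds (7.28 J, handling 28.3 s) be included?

Current rate: (0.35×19.9)/(1 + 0.35×5) = 2.533 J/s.
small seeds: E/h = 7.28/28.3 = 0.2572 J/s.
0.2572 < 2.533, so adding small seeds would lower the average — exclude it.

No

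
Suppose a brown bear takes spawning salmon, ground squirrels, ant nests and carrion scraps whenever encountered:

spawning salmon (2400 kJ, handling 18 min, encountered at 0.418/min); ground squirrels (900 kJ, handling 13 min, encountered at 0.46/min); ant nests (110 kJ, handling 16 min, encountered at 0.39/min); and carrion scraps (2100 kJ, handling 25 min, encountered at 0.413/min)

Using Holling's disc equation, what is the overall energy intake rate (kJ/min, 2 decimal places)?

74.91 kJ/min

R = (0.418×2400 + 0.46×900 + 0.39×110 + 0.413×2100) / (1 + 0.418×18 + 0.46×13 + 0.39×16 + 0.413×25) = 2327/31.07 = 74.91 kJ/min.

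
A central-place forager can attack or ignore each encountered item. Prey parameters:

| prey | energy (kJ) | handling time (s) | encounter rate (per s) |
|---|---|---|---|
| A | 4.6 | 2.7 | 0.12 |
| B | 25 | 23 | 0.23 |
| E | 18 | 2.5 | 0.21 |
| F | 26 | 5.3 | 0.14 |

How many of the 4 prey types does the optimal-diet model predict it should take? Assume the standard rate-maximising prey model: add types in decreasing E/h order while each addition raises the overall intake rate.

Rank by E/h (kJ/s): E 7.2, F 4.91, A 1.7, B 1.09. Include each in turn until the next type's E/h falls below the running intake rate.
Rate on top 1: 2.479. F: 4.91 > 2.479 → include.
Rate on top 2: 3.273. A: 1.7 < 3.273 → exclude; stop.
Optimal diet: E, F — 2 of 4 types.

2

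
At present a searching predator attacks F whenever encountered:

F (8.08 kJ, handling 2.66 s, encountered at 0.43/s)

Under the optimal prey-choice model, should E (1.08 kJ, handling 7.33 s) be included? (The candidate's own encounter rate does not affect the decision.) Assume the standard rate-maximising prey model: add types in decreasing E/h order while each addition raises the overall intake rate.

No

Current rate: (0.43×8.08)/(1 + 0.43×2.66) = 1.621 kJ/s.
E: E/h = 1.08/7.33 = 0.1473 kJ/s.
Since 0.1473 < R, time spent handling E is better spent searching.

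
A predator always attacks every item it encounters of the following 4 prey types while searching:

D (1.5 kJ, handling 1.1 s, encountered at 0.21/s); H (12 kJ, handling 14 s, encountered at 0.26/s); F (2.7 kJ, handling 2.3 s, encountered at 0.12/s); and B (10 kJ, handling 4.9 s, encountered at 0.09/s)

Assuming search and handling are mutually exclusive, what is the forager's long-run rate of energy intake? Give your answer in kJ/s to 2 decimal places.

R = Σλ_iE_i / (1 + Σλ_ih_i)
Numerator: 0.21×1.5 + 0.26×12 + 0.12×2.7 + 0.09×10 = 4.659
Denominator: 1 + 0.21×1.1 + 0.26×14 + 0.12×2.3 + 0.09×4.9 = 5.588
R = 4.659/5.588 = 0.8338 kJ/s

0.83 kJ/s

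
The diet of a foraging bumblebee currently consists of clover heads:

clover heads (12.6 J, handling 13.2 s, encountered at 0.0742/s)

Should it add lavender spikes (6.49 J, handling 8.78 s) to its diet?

Current rate: (0.0742×12.6)/(1 + 0.0742×13.2) = 0.4723 J/s.
lavender spikes: E/h = 6.49/8.78 = 0.7392 J/s.
Since 0.7392 > R, including lavender spikes increases the long-run rate.

Yes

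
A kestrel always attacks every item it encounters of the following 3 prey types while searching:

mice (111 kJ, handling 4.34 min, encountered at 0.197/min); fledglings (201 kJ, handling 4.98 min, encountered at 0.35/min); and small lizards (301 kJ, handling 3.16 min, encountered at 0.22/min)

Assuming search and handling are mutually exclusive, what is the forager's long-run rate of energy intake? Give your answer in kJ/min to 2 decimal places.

R = Σλ_iE_i / (1 + Σλ_ih_i)
Numerator: 0.197×111 + 0.35×201 + 0.22×301 = 158.4
Denominator: 1 + 0.197×4.34 + 0.35×4.98 + 0.22×3.16 = 4.293
R = 158.4/4.293 = 36.9 kJ/min

36.90 kJ/min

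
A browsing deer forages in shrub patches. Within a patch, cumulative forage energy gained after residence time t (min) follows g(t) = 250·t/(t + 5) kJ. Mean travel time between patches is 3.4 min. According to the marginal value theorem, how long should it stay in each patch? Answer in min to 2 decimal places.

4.12 min

Optimal t* satisfies g'(t*) = g(t*)/(T + t*).
g'(t) = 250·5/(t + 5)². Setting 250·5/(t+5)² = 250t/[(t+5)(3.4+t)] gives 5(3.4+t) = t(t+5), so t² = 5×3.4 = 17.
t* = √17 = 4.123 min.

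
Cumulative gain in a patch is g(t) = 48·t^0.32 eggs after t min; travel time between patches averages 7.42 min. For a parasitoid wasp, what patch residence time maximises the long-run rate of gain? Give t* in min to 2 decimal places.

3.49 min

Optimal t* satisfies g'(t*) = g(t*)/(T + t*).
g'(t) = 0.32·48·t^-0.68. Setting 0.32·48·t^-0.68 = 48·t^0.32/(7.42+t) gives 0.32(7.42+t) = t, so 0.68·t = 0.32×7.42.
t* = 0.32×7.42/0.68 = 3.492 min.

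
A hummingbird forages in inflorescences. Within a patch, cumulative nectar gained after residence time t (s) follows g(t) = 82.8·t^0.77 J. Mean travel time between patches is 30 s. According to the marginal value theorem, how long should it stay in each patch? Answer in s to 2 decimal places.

Maximise g(t)/(T+t): set derivative to zero → g'(t)(T+t) = g(t).
g'(t) = 0.77·82.8·t^-0.23. Setting 0.77·82.8·t^-0.23 = 82.8·t^0.77/(30+t) gives 0.77(30+t) = t, so 0.23·t = 0.77×30.
t* = 0.77×30/0.23 = 100.4 s.

100.43 s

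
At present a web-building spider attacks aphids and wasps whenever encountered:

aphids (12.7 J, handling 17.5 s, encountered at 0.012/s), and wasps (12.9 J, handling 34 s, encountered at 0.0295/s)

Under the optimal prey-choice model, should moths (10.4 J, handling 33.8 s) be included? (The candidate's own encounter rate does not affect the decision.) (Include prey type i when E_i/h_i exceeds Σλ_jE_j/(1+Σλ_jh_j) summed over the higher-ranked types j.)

Current rate: (0.012×12.7 + 0.0295×12.9)/(1 + 0.012×17.5 + 0.0295×34) = 0.2408 J/s.
moths: E/h = 10.4/33.8 = 0.3077 J/s.
0.3077 > 0.2408, so adding moths raises the average — include it.

Yes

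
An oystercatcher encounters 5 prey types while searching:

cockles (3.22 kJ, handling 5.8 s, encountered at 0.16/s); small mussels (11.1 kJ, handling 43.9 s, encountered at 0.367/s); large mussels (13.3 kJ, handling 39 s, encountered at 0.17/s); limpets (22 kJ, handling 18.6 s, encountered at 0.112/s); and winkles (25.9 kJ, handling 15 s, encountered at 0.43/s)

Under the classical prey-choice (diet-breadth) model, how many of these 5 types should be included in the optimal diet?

1

E/h in descending order: winkles 1.73, limpets 1.18, cockles 0.555, large mussels 0.341, small mussels 0.253 kJ/s. The optimal diet is the largest prefix of this list for which every included type satisfies E_i/h_i > R on the types above it.
Rate on top 1: 1.495. limpets: 1.18 < 1.495 → exclude; stop.
Optimal diet: winkles — 1 of 5 types.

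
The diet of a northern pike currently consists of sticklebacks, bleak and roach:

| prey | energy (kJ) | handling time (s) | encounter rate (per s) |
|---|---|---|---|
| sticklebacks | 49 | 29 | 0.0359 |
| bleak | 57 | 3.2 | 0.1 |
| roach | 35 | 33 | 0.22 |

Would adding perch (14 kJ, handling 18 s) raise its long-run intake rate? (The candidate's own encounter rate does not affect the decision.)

Intake rate on the current diet: R = (0.0359×49 + 0.1×57 + 0.22×35) / (1 + 0.0359×29 + 0.1×3.2 + 0.22×33) = 15.16/9.621 = 1.576 kJ/s.
Profitability of perch: 14/18 = 0.7778 kJ/s.
0.7778 < 1.576, so adding perch would lower the average — exclude it.

No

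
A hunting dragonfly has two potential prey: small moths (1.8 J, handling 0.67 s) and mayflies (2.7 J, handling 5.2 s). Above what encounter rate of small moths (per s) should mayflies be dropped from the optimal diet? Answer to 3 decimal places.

At the threshold, the rate on small moths alone equals the profitability of mayflies: λ·1.8/(1 + λ·0.67) = 2.7/5.2 = 0.5192.
Rearranging, λ(1.8 − 0.5192×0.67) = 0.5192, so λ = 0.5192/1.452 = 0.3576 per s.

0.358 per s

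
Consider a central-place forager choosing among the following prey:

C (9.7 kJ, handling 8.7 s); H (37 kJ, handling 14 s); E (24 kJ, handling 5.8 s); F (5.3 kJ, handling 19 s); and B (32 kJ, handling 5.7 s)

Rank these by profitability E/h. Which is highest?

B

In descending order of E/h:
B: 32/5.7 = 5.61 kJ/s
E: 24/5.8 = 4.14 kJ/s
H: 37/14 = 2.64 kJ/s
C: 9.7/8.7 = 1.11 kJ/s
F: 5.3/19 = 0.279 kJ/s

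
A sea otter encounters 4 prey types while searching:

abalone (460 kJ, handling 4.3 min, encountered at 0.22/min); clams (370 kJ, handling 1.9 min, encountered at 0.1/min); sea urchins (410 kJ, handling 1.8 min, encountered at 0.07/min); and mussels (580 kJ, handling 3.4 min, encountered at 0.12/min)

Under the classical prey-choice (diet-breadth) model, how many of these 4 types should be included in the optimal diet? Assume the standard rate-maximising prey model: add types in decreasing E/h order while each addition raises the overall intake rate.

4

Profitabilities (E/h, kJ/min): sea urchins 228, clams 195, mussels 171, abalone 107. Add prey in this order while the next type's profitability exceeds the intake rate on those already taken.
Rate on top 1: 25.49. clams: 195 > 25.49 → include.
Rate on top 2: 49.92. mussels: 171 > 49.92 → include.
Rate on top 3: 78.48. abalone: 107 > 78.48 → include.
Optimal diet: sea urchins, clams, mussels, abalone — 4 of 4 types.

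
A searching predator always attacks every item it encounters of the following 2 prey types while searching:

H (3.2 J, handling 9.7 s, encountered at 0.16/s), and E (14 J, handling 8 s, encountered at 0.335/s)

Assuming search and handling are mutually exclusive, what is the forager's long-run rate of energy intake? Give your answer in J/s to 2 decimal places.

0.99 J/s

R = Σλ_iE_i / (1 + Σλ_ih_i)
Numerator: 0.16×3.2 + 0.335×14 = 5.202
Denominator: 1 + 0.16×9.7 + 0.335×8 = 5.232
R = 5.202/5.232 = 0.9943 J/s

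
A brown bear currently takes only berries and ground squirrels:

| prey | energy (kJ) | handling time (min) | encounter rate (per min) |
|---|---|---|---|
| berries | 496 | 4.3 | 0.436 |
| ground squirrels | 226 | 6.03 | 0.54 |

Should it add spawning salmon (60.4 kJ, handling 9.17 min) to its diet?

No

Intake rate on the current diet: R = (0.436×496 + 0.54×226) / (1 + 0.436×4.3 + 0.54×6.03) = 338.3/6.131 = 55.18 kJ/min.
spawning salmon: E/h = 60.4/9.17 = 6.587 kJ/min.
6.587 < 55.18, so adding spawning salmon would lower the average — exclude it.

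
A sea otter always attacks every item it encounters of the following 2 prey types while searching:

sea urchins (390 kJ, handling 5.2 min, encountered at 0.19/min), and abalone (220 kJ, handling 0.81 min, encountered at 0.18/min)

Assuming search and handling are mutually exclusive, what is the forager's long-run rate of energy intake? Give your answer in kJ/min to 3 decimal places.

R = Σλ_iE_i / (1 + Σλ_ih_i)
Numerator: 0.19×390 + 0.18×220 = 113.7
Denominator: 1 + 0.19×5.2 + 0.18×0.81 = 2.134
R = 113.7/2.134 = 53.29 kJ/min

53.285 kJ/min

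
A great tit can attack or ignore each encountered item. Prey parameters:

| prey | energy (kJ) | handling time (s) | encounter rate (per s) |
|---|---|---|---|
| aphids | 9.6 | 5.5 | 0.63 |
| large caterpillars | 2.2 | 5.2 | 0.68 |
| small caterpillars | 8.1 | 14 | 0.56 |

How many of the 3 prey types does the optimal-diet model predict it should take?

E/h in descending order: aphids 1.75, small caterpillars 0.579, large caterpillars 0.423 kJ/s. The optimal diet is the largest prefix of this list for which every included type satisfies E_i/h_i > R on the types above it.
Rate on top 1: 1.355. small caterpillars: 0.579 < 1.355 → exclude; stop.
Optimal diet: aphids — 1 of 3 types.

1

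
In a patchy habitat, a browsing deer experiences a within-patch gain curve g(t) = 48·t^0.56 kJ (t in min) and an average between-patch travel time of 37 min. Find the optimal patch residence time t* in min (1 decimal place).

47.1 min

Optimal t* satisfies g'(t*) = g(t*)/(T + t*).
g'(t) = 0.56·48·t^-0.44. Setting 0.56·48·t^-0.44 = 48·t^0.56/(37+t) gives 0.56(37+t) = t, so 0.44·t = 0.56×37.
t* = 0.56×37/0.44 = 47.09 min.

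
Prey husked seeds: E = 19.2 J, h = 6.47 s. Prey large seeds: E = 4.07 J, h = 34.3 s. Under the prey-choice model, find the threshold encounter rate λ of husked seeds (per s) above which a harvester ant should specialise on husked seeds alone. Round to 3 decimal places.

0.006 per s

Drop large seeds once their profitability E₂/h₂ falls below the rate achievable on husked seeds alone: E₂/h₂ = λE₁/(1 + λh₁).
Solve for λ: λE₁h₂ = E₂(1 + λh₁) → λ(E₁h₂ − E₂h₁) = E₂ → λ = E₂/(E₁h₂ − E₂h₁).
λ = 4.07/(19.2×34.3 − 4.07×6.47) = 4.07/632.2 = 0.006438 per s.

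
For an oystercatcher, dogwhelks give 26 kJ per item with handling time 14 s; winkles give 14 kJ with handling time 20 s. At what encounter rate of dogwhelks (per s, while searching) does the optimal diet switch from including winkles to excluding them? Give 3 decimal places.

0.043 per s

At the threshold, the rate on dogwhelks alone equals the profitability of winkles: λ·26/(1 + λ·14) = 14/20 = 0.7.
Rearranging, λ(26 − 0.7×14) = 0.7, so λ = 0.7/16.2 = 0.04321 per s.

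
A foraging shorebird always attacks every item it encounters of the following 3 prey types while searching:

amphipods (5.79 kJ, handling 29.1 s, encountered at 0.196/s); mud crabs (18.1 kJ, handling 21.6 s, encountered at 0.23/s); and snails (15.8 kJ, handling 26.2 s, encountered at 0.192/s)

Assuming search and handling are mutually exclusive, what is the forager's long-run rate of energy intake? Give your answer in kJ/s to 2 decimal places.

0.50 kJ/s

R = Σλ_iE_i / (1 + Σλ_ih_i)
Numerator: 0.196×5.79 + 0.23×18.1 + 0.192×15.8 = 8.331
Denominator: 1 + 0.196×29.1 + 0.23×21.6 + 0.192×26.2 = 16.7
R = 8.331/16.7 = 0.4988 kJ/s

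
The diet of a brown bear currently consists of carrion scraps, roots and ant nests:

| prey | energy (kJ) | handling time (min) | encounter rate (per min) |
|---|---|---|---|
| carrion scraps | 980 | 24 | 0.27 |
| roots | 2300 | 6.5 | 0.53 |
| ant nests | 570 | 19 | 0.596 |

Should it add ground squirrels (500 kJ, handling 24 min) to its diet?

Current rate: (0.27×980 + 0.53×2300 + 0.596×570)/(1 + 0.27×24 + 0.53×6.5 + 0.596×19) = 81.95 kJ/min.
ground squirrels: E/h = 500/24 = 20.83 kJ/min.
20.83 < 81.95, so adding ground squirrels would lower the average — exclude it.

No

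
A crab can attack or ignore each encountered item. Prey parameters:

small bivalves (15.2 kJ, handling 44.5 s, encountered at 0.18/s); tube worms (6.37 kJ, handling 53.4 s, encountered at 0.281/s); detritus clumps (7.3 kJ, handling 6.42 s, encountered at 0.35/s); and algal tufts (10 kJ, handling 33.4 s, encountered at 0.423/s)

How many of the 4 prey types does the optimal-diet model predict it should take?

Rank by E/h (kJ/s): detritus clumps 1.14, small bivalves 0.342, algal tufts 0.299, tube worms 0.119. Include each in turn until the next type's E/h falls below the running intake rate.
Rate on top 1: 0.7869. small bivalves: 0.342 < 0.7869 → exclude; stop.
Optimal diet: detritus clumps — 1 of 4 types.

1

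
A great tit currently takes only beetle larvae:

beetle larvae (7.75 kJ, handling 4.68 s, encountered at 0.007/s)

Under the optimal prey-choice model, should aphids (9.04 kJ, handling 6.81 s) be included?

Intake rate on the current diet: R = (0.007×7.75) / (1 + 0.007×4.68) = 0.05425/1.033 = 0.05253 kJ/s.
aphids: E/h = 9.04/6.81 = 1.327 kJ/s.
1.327 > 0.05253, so adding aphids raises the average — include it.

Yes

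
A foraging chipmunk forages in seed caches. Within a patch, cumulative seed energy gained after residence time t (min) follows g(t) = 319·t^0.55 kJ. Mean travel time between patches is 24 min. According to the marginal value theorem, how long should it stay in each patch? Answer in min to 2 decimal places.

Maximise g(t)/(T+t): set derivative to zero → g'(t)(T+t) = g(t).
g'(t) = 0.55·319·t^-0.45. Setting 0.55·319·t^-0.45 = 319·t^0.55/(24+t) gives 0.55(24+t) = t, so 0.45·t = 0.55×24.
t* = 0.55×24/0.45 = 29.33 min.

29.33 min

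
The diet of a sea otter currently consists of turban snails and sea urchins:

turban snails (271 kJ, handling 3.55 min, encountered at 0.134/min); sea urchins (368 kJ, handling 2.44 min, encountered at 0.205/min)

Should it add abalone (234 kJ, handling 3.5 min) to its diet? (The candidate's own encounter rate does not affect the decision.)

Yes

Current rate: (0.134×271 + 0.205×368)/(1 + 0.134×3.55 + 0.205×2.44) = 56.56 kJ/min.
Profitability of abalone: 234/3.5 = 66.86 kJ/min.
66.86 > 56.56, so adding abalone raises the average — include it.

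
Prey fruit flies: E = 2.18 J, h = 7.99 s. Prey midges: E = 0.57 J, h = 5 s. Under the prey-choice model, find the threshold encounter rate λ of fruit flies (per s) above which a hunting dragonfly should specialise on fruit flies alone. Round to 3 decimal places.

0.090 per s

At the threshold, the rate on fruit flies alone equals the profitability of midges: λ·2.18/(1 + λ·7.99) = 0.57/5 = 0.114.
Rearranging, λ(2.18 − 0.114×7.99) = 0.114, so λ = 0.114/1.269 = 0.08982 per s.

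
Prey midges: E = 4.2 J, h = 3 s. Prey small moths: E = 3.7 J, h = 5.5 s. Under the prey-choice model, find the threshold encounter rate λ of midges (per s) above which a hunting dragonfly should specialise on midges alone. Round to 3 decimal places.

0.308 per s

The zero-one rule: include small moths iff E₂/h₂ > λE₁/(1+λh₁). Equality gives the switch point.
λE₁h₂ = E₂ + λE₂h₁ ⇒ λ = E₂/(E₁h₂ − E₂h₁) = 3.7/(23.1 − 11.1) = 0.3083 per s.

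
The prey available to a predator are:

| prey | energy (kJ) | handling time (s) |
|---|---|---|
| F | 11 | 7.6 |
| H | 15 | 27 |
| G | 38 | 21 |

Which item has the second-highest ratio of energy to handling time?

In descending order of E/h:
G: 38/21 = 1.81 kJ/s
F: 11/7.6 = 1.45 kJ/s
H: 15/27 = 0.556 kJ/s

F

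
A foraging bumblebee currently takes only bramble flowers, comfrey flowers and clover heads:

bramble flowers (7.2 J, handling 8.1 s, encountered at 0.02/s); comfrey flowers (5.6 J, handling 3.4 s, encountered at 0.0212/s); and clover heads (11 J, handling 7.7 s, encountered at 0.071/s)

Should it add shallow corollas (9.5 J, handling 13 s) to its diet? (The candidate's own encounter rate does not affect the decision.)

Yes

Current rate: (0.02×7.2 + 0.0212×5.6 + 0.071×11)/(1 + 0.02×8.1 + 0.0212×3.4 + 0.071×7.7) = 0.5861 J/s.
Profitability of shallow corollas: 9.5/13 = 0.7308 J/s.
Since 0.7308 > R, including shallow corollas increases the long-run rate.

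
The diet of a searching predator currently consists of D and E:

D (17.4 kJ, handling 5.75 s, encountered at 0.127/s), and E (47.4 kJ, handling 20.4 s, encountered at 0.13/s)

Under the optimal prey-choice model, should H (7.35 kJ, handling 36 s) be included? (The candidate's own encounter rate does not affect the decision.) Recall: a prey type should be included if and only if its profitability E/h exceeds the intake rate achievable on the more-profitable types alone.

No

Intake rate on the current diet: R = (0.127×17.4 + 0.13×47.4) / (1 + 0.127×5.75 + 0.13×20.4) = 8.372/4.382 = 1.91 kJ/s.
H: E/h = 7.35/36 = 0.2042 kJ/s.
0.2042 < 1.91, so adding H would lower the average — exclude it.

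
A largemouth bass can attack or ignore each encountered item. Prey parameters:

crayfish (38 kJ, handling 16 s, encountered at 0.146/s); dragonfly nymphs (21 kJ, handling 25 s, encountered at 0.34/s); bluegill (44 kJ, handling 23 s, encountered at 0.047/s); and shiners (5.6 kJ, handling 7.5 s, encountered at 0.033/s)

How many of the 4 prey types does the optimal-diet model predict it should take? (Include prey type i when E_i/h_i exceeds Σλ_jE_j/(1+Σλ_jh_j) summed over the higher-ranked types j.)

2

E/h in descending order: crayfish 2.38, bluegill 1.91, dragonfly nymphs 0.84, shiners 0.747 kJ/s. The optimal diet is the largest prefix of this list for which every included type satisfies E_i/h_i > R on the types above it.
Rate on top 1: 1.663. bluegill: 1.91 > 1.663 → include.
Rate on top 2: 1.724. dragonfly nymphs: 0.84 < 1.724 → exclude; stop.
Optimal diet: crayfish, bluegill — 2 of 4 types.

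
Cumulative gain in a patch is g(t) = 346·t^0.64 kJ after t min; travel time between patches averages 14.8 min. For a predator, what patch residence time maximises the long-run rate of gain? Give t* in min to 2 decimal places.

26.31 min

Maximise g(t)/(T+t): set derivative to zero → g'(t)(T+t) = g(t).
g'(t) = 0.64·346·t^-0.36. Setting 0.64·346·t^-0.36 = 346·t^0.64/(14.8+t) gives 0.64(14.8+t) = t, so 0.36·t = 0.64×14.8.
t* = 0.64×14.8/0.36 = 26.31 min.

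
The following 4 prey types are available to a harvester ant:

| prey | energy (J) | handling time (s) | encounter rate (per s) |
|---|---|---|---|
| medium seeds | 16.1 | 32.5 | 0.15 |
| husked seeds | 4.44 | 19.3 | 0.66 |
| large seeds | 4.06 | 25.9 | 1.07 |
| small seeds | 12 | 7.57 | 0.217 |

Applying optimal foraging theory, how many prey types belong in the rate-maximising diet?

1

Profitabilities (E/h, J/s): small seeds 1.59, medium seeds 0.495, husked seeds 0.23, large seeds 0.157. Add prey in this order while the next type's profitability exceeds the intake rate on those already taken.
Rate on top 1: 0.9854. medium seeds: 0.495 < 0.9854 → exclude; stop.
Optimal diet: small seeds — 1 of 4 types.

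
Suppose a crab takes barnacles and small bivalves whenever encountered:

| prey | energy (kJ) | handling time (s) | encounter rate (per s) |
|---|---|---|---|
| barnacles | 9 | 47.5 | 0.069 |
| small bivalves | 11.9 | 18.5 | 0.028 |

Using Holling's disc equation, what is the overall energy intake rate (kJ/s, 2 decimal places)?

0.20 kJ/s

R = (0.069×9 + 0.028×11.9) / (1 + 0.069×47.5 + 0.028×18.5) = 0.9542/4.796 = 0.199 kJ/s.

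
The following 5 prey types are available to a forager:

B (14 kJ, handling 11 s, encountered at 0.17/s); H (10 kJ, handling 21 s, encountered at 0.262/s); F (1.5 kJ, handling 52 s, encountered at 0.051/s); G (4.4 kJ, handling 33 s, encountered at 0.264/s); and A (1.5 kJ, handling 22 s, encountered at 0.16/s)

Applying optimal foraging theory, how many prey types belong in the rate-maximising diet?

E/h in descending order: B 1.27, H 0.476, G 0.133, A 0.0682, F 0.0288 kJ/s. The optimal diet is the largest prefix of this list for which every included type satisfies E_i/h_i > R on the types above it.
Rate on top 1: 0.8293. H: 0.476 < 0.8293 → exclude; stop.
Optimal diet: B — 1 of 5 types.

1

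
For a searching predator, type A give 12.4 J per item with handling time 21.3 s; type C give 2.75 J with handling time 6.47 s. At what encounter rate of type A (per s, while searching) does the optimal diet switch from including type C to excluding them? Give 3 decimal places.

0.127 per s

Drop type C once their profitability E₂/h₂ falls below the rate achievable on type A alone: E₂/h₂ = λE₁/(1 + λh₁).
Solve for λ: λE₁h₂ = E₂(1 + λh₁) → λ(E₁h₂ − E₂h₁) = E₂ → λ = E₂/(E₁h₂ − E₂h₁).
λ = 2.75/(12.4×6.47 − 2.75×21.3) = 2.75/21.65 = 0.127 per s.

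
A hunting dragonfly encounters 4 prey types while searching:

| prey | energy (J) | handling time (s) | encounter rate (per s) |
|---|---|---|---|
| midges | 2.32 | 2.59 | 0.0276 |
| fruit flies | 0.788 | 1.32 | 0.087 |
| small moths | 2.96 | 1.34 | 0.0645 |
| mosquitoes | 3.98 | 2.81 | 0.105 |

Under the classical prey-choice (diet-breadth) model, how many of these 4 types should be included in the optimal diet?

Profitabilities (E/h, J/s): small moths 2.21, mosquitoes 1.42, midges 0.896, fruit flies 0.597. Add prey in this order while the next type's profitability exceeds the intake rate on those already taken.
Rate on top 1: 0.1757. mosquitoes: 1.42 > 0.1757 → include.
Rate on top 2: 0.4407. midges: 0.896 > 0.4407 → include.
Rate on top 3: 0.4631. fruit flies: 0.597 > 0.4631 → include.
Optimal diet: small moths, mosquitoes, midges, fruit flies — 4 of 4 types.

4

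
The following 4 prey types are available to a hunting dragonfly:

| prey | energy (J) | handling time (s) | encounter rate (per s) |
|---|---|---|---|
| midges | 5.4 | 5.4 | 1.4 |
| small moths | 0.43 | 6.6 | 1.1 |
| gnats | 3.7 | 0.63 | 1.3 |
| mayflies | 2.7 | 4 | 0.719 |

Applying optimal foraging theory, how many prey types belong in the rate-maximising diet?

1

Profitabilities (E/h, J/s): gnats 5.87, midges 1, mayflies 0.675, small moths 0.0652. Add prey in this order while the next type's profitability exceeds the intake rate on those already taken.
Rate on top 1: 2.644. midges: 1 < 2.644 → exclude; stop.
Optimal diet: gnats — 1 of 4 types.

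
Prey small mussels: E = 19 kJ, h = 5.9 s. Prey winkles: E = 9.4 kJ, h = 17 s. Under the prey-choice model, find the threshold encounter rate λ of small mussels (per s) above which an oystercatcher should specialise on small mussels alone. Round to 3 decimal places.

Drop winkles once their profitability E₂/h₂ falls below the rate achievable on small mussels alone: E₂/h₂ = λE₁/(1 + λh₁).
Solve for λ: λE₁h₂ = E₂(1 + λh₁) → λ(E₁h₂ − E₂h₁) = E₂ → λ = E₂/(E₁h₂ − E₂h₁).
λ = 9.4/(19×17 − 9.4×5.9) = 9.4/267.5 = 0.03513 per s.

0.035 per s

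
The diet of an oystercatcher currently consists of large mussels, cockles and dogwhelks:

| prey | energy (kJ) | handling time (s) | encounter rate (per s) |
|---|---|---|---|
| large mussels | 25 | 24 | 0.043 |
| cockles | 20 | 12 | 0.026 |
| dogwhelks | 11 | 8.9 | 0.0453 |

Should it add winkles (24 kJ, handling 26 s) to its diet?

Current rate: (0.043×25 + 0.026×20 + 0.0453×11)/(1 + 0.043×24 + 0.026×12 + 0.0453×8.9) = 0.762 kJ/s.
Profitability of winkles: 24/26 = 0.9231 kJ/s.
Since 0.9231 > R, including winkles increases the long-run rate.

Yes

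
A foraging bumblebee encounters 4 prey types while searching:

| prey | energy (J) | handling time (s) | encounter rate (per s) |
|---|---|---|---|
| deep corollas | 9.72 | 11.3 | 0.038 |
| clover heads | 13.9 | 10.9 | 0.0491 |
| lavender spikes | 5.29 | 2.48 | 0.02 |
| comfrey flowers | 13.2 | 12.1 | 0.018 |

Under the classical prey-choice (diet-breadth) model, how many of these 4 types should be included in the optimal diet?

4

Rank by E/h (J/s): lavender spikes 2.13, clover heads 1.28, comfrey flowers 1.09, deep corollas 0.86. Include each in turn until the next type's E/h falls below the running intake rate.
Rate on top 1: 0.1008. clover heads: 1.28 > 0.1008 → include.
Rate on top 2: 0.4974. comfrey flowers: 1.09 > 0.4974 → include.
Rate on top 3: 0.5691. deep corollas: 0.86 > 0.5691 → include.
Optimal diet: lavender spikes, clover heads, comfrey flowers, deep corollas — 4 of 4 types.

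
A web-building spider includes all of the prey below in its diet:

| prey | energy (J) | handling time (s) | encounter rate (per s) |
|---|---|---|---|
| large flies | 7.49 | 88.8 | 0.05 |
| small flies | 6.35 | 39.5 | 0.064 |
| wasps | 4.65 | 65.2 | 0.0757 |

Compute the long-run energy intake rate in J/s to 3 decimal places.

0.088 J/s

R = Σλ_iE_i / (1 + Σλ_ih_i)
Numerator: 0.05×7.49 + 0.064×6.35 + 0.0757×4.65 = 1.133
Denominator: 1 + 0.05×88.8 + 0.064×39.5 + 0.0757×65.2 = 12.9
R = 1.133/12.9 = 0.0878 J/s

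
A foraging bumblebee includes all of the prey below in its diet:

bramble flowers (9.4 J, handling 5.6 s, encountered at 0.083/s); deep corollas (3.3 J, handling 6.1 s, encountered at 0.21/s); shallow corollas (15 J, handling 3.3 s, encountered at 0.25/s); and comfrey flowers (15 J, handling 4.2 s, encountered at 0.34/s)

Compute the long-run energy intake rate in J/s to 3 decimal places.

2.065 J/s

R = Σλ_iE_i / (1 + Σλ_ih_i)
Numerator: 0.083×9.4 + 0.21×3.3 + 0.25×15 + 0.34×15 = 10.32
Denominator: 1 + 0.083×5.6 + 0.21×6.1 + 0.25×3.3 + 0.34×4.2 = 4.999
R = 10.32/4.999 = 2.065 J/s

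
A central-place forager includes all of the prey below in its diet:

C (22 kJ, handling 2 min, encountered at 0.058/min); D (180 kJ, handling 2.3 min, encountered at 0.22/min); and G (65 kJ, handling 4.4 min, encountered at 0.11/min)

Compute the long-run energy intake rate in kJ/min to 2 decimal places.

Energy encountered per unit search time: 0.058×22 + 0.22×180 + 0.11×65 = 48.03 kJ/min.
Handling time per unit search time: 0.058×2 + 0.22×2.3 + 0.11×4.4 = 1.106.
Rate = 48.03/(1 + 1.106) = 22.8 kJ/min.

22.80 kJ/min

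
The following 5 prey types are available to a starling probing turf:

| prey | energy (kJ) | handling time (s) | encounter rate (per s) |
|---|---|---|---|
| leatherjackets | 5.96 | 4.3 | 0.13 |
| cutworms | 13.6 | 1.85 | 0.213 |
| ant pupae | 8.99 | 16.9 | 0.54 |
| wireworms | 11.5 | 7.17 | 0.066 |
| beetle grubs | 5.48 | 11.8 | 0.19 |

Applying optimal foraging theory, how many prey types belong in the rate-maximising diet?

1

E/h in descending order: cutworms 7.35, wireworms 1.6, leatherjackets 1.39, ant pupae 0.532, beetle grubs 0.464 kJ/s. The optimal diet is the largest prefix of this list for which every included type satisfies E_i/h_i > R on the types above it.
Rate on top 1: 2.078. wireworms: 1.6 < 2.078 → exclude; stop.
Optimal diet: cutworms — 1 of 5 types.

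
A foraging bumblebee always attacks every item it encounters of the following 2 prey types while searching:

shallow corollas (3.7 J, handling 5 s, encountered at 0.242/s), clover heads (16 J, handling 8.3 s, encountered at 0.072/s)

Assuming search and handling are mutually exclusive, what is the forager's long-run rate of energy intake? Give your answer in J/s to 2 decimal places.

0.73 J/s

R = Σλ_iE_i / (1 + Σλ_ih_i)
Numerator: 0.242×3.7 + 0.072×16 = 2.047
Denominator: 1 + 0.242×5 + 0.072×8.3 = 2.808
R = 2.047/2.808 = 0.7292 J/s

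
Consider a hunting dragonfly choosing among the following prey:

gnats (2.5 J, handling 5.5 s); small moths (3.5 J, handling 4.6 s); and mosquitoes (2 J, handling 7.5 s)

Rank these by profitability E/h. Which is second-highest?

In descending order of E/h:
small moths: 3.5/4.6 = 0.761 J/s
gnats: 2.5/5.5 = 0.455 J/s
mosquitoes: 2/7.5 = 0.267 J/s

gnats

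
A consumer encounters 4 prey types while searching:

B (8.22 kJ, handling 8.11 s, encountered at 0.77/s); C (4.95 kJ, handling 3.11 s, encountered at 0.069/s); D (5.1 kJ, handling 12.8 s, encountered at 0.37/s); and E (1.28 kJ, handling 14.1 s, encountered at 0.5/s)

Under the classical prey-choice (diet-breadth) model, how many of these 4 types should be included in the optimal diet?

Profitabilities (E/h, kJ/s): C 1.59, B 1.01, D 0.398, E 0.0908. Add prey in this order while the next type's profitability exceeds the intake rate on those already taken.
Rate on top 1: 0.2812. B: 1.01 > 0.2812 → include.
Rate on top 2: 0.8943. D: 0.398 < 0.8943 → exclude; stop.
Optimal diet: C, B — 2 of 4 types.

2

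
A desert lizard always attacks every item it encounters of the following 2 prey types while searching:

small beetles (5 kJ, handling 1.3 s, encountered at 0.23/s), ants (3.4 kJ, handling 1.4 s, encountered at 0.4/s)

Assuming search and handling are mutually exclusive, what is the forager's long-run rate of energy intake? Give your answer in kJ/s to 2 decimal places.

1.35 kJ/s

Energy encountered per unit search time: 0.23×5 + 0.4×3.4 = 2.51 kJ/s.
Handling time per unit search time: 0.23×1.3 + 0.4×1.4 = 0.859.
Rate = 2.51/(1 + 0.859) = 1.35 kJ/s.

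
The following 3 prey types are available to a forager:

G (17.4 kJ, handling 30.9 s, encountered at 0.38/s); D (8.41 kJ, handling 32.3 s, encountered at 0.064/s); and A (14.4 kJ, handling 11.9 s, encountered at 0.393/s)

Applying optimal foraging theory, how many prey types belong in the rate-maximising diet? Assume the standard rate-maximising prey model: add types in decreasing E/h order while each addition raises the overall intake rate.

E/h in descending order: A 1.21, G 0.563, D 0.26 kJ/s. The optimal diet is the largest prefix of this list for which every included type satisfies E_i/h_i > R on the types above it.
Rate on top 1: 0.9969. G: 0.563 < 0.9969 → exclude; stop.
Optimal diet: A — 1 of 3 types.

1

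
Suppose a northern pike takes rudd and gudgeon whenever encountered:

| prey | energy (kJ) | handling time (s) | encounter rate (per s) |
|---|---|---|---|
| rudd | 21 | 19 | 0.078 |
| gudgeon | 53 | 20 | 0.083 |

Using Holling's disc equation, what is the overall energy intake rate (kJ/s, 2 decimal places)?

1.46 kJ/s

R = (0.078×21 + 0.083×53) / (1 + 0.078×19 + 0.083×20) = 6.037/4.142 = 1.458 kJ/s.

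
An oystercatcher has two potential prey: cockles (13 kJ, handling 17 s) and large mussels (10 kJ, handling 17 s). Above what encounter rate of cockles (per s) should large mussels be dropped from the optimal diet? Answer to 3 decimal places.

0.196 per s

At the threshold, the rate on cockles alone equals the profitability of large mussels: λ·13/(1 + λ·17) = 10/17 = 0.5882.
Rearranging, λ(13 − 0.5882×17) = 0.5882, so λ = 0.5882/3 = 0.1961 per s.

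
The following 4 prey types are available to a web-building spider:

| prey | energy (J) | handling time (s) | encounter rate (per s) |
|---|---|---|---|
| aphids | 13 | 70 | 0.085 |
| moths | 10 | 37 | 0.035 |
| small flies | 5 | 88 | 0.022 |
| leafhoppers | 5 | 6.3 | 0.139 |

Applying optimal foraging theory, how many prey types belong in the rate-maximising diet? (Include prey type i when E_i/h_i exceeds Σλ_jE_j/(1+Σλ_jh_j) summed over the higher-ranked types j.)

Profitabilities (E/h, J/s): leafhoppers 0.794, moths 0.27, aphids 0.186, small flies 0.0568. Add prey in this order while the next type's profitability exceeds the intake rate on those already taken.
Rate on top 1: 0.3705. moths: 0.27 < 0.3705 → exclude; stop.
Optimal diet: leafhoppers — 1 of 4 types.

1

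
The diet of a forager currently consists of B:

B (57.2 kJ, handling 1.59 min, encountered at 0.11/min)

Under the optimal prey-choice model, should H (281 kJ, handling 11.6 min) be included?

Yes

Current rate: (0.11×57.2)/(1 + 0.11×1.59) = 5.355 kJ/min.
H: E/h = 281/11.6 = 24.22 kJ/min.
Since 24.22 > R, including H increases the long-run rate.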